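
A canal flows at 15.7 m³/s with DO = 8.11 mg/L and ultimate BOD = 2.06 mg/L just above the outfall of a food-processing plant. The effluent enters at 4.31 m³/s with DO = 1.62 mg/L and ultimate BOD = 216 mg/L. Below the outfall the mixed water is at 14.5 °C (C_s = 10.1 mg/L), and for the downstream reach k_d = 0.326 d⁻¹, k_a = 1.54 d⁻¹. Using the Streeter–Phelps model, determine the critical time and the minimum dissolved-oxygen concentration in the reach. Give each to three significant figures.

Mixed DO = (15.7×8.11 + 4.31×1.62)/(15.7+4.31) = 134.3/20.01 = 6.712 mg/L.
Mixed L₀ = (15.7×2.06 + 4.31×216)/(20.01) = 963.3/20.01 = 48.14 mg/L.
Initial deficit D₀ = C_s − DO₀ = 10.1 − 6.712 = 3.388 mg/L.
t_c = (1/1.214) ln[(1.54/0.326)(1 − 3.388×1.214/(0.326×48.14))] = 0.8237 × ln(3.486) = 1.029 d.
D_c = (0.326/1.54) × 48.14 × e^(−0.326×1.029) = 0.2117 × 48.14 × 0.7151 = 7.288 mg/L.
Minimum DO = 10.1 − 7.288 = 2.812 mg/L.

t_c ≈ 1.03 d; minimum DO ≈ 2.81 mg/L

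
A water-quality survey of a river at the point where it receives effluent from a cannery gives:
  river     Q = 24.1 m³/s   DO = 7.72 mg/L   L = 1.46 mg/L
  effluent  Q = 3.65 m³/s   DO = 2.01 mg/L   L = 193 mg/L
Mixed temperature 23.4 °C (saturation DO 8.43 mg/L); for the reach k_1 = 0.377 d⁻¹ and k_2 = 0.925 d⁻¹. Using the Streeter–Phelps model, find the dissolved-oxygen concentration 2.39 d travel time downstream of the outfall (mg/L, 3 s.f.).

Mixed DO = (24.1×7.72 + 3.65×2.01)/(24.1+3.65) = 193.4/27.75 = 6.969 mg/L.
Mixed L₀ = (24.1×1.46 + 3.65×193)/(27.75) = 739.6/27.75 = 26.65 mg/L.
Initial deficit D₀ = C_s − DO₀ = 8.43 − 6.969 = 1.461 mg/L.
D(2.39) = [0.377×26.65/(0.925−0.377)](e^(−0.377×2.39) − e^(−0.925×2.39)) + 1.461 e^(−0.925×2.39)
= 18.34 × (0.4062 − 0.1096) + 1.461 × 0.1096 = 5.598 mg/L.
DO = 8.43 − 5.598 = 2.832 mg/L.

DO ≈ 2.83 mg/L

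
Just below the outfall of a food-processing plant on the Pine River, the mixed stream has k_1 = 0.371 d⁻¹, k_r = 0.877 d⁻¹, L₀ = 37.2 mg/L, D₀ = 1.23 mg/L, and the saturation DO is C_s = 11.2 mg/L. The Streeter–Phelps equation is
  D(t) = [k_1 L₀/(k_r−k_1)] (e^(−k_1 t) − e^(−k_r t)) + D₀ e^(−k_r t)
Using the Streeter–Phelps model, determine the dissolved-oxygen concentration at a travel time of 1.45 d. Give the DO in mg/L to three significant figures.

DO ≈ 2.58 mg/L

k_1 L₀/(k_r−k_1) = 0.371×37.2/(0.877−0.371) = 13.80/0.5060 = 27.28 mg/L.
e^(−k_1 t) = e^(−0.371×1.450) = 0.5839; e^(−k_r t) = e^(−0.877×1.450) = 0.2804.
D = 27.28 × (0.5839 − 0.2804) + 1.23 × 0.2804 = 8.280 + 0.3449 = 8.625 mg/L.
DO = C_s − D = 11.2 − 8.625 = 2.575 mg/L.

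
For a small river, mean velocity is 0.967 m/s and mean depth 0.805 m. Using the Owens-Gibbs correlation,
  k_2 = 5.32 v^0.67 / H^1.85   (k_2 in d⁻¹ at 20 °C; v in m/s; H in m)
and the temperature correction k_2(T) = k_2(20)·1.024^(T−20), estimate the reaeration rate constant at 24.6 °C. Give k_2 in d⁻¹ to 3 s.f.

k_2(20) = 5.32 × 0.967^0.67 / 0.805^1.85 = 5.32 × 0.9778 / 0.6695 = 7.770 d⁻¹.
k_2(24.6) = 7.770 × 1.024^(24.6−20) = 7.770 × 1.115 = 8.666 d⁻¹.

k_2 ≈ 8.67 d⁻¹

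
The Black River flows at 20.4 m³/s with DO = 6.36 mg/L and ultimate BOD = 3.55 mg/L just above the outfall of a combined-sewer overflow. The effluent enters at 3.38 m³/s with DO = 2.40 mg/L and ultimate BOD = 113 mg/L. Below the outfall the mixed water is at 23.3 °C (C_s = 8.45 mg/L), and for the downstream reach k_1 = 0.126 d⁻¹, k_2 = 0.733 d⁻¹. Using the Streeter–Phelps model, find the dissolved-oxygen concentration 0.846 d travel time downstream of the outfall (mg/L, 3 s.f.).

DO ≈ 5.59 mg/L

Mixed DO = (20.4×6.36 + 3.38×2.40)/(20.4+3.38) = 137.9/23.78 = 5.797 mg/L.
Mixed L₀ = (20.4×3.55 + 3.38×113)/(23.78) = 454.4/23.78 = 19.11 mg/L.
Initial deficit D₀ = C_s − DO₀ = 8.45 − 5.797 = 2.653 mg/L.
D(0.846) = [0.126×19.11/(0.733−0.126)](e^(−0.126×0.846) − e^(−0.733×0.846)) + 2.653 e^(−0.733×0.846)
= 3.966 × (0.8989 − 0.5379) + 2.653 × 0.5379 = 2.859 mg/L.
DO = 8.45 − 2.859 = 5.591 mg/L.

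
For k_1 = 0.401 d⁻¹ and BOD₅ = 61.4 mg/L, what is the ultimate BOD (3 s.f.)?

BOD₅ = L₀(1 − e^(−5k_1)) ⇒ L₀ = BOD₅ / (1 − e^(−5×0.401))
= 61.4 / (1 − 0.1347) = 61.4 / 0.8653 = 70.95 mg/L.

L₀ ≈ 71.0 mg/L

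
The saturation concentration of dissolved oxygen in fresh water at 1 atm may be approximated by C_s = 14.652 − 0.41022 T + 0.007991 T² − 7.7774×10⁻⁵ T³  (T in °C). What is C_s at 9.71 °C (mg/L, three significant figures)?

C_s = 14.652 − 0.41022×9.71 + 0.007991×9.71² − 7.7774×10⁻⁵×9.71³ = 11.35 mg/L.

C_s ≈ 11.4 mg/L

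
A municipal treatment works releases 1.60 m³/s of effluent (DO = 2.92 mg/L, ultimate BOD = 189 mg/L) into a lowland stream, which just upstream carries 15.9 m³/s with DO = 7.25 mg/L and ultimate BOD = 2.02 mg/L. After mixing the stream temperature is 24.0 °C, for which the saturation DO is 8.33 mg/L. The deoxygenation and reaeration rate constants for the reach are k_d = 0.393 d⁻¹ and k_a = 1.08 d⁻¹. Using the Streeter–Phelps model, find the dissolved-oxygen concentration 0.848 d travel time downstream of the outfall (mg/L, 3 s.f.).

DO ≈ 4.28 mg/L

Mixed DO = (15.9×7.25 + 1.60×2.92)/(15.9+1.60) = 119.9/17.50 = 6.854 mg/L.
Mixed L₀ = (15.9×2.02 + 1.60×189)/(17.50) = 334.5/17.50 = 19.12 mg/L.
Initial deficit D₀ = C_s − DO₀ = 8.33 − 6.854 = 1.476 mg/L.
D(0.848) = [0.393×19.12/(1.08−0.393)](e^(−0.393×0.848) − e^(−1.08×0.848)) + 1.476 e^(−1.08×0.848)
= 10.93 × (0.7166 − 0.4002) + 1.476 × 0.4002 = 4.050 mg/L.
DO = 8.33 − 4.050 = 4.280 mg/L.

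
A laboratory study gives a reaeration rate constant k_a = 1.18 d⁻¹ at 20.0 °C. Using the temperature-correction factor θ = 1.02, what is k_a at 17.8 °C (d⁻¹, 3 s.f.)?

k_a(T₂) = k_a(T₁) · θ^(T₂−T₁) = 1.18 × 1.02^(17.8−20.0)
= 1.18 × 1.02^-2.20 = 1.18 × 0.9574 = 1.130 d⁻¹.

k_a ≈ 1.13 d⁻¹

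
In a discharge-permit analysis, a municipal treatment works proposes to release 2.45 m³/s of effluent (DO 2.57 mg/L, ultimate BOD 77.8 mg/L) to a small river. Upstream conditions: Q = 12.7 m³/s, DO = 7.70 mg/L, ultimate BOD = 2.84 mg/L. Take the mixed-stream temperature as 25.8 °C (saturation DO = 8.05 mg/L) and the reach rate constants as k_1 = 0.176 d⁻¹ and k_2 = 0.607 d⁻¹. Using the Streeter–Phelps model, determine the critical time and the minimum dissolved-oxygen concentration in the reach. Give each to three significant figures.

Mixed DO = (12.7×7.70 + 2.45×2.57)/(12.7+2.45) = 104.1/15.15 = 6.870 mg/L.
Mixed L₀ = (12.7×2.84 + 2.45×77.8)/(15.15) = 226.7/15.15 = 14.96 mg/L.
Initial deficit D₀ = C_s − DO₀ = 8.05 − 6.870 = 1.180 mg/L.
t_c = (1/0.4310) ln[(0.607/0.176)(1 − 1.180×0.4310/(0.176×14.96))] = 2.320 × ln(2.783) = 2.375 d.
D_c = (0.176/0.607) × 14.96 × e^(−0.176×2.375) = 0.2900 × 14.96 × 0.6584 = 2.856 mg/L.
Minimum DO = 8.05 − 2.856 = 5.194 mg/L.

t_c ≈ 2.37 d; minimum DO ≈ 5.19 mg/L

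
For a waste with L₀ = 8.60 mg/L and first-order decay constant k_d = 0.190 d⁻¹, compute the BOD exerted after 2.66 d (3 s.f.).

y_t = L₀(1 − e^(−k_d t)) = 8.60 × (1 − e^(−0.190×2.66))
= 8.60 × (1 − 0.6033) = 8.60 × 0.3967 = 3.412 mg/L.

y ≈ 3.41 mg/L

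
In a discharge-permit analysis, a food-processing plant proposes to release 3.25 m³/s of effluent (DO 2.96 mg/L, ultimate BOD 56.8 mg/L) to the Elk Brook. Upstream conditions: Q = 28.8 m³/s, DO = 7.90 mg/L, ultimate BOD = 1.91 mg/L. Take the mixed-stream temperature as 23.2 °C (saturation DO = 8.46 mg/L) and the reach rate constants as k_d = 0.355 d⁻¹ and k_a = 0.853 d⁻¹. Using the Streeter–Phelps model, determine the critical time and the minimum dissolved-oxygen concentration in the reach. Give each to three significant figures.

Mixed DO = (28.8×7.90 + 3.25×2.96)/(28.8+3.25) = 237.1/32.05 = 7.399 mg/L.
Mixed L₀ = (28.8×1.91 + 3.25×56.8)/(32.05) = 239.6/32.05 = 7.476 mg/L.
Initial deficit D₀ = C_s − DO₀ = 8.46 − 7.399 = 1.061 mg/L.
t_c = (1/0.4980) ln[(0.853/0.355)(1 − 1.061×0.4980/(0.355×7.476))] = 2.008 × ln(1.924) = 1.315 d.
D_c = (0.355/0.853) × 7.476 × e^(−0.355×1.315) = 0.4162 × 7.476 × 0.6271 = 1.951 mg/L.
Minimum DO = 8.46 − 1.951 = 6.509 mg/L.

t_c ≈ 1.31 d; minimum DO ≈ 6.51 mg/L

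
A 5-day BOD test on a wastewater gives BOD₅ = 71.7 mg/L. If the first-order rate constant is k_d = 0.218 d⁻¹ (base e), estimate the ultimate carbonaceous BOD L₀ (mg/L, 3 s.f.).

L₀ ≈ 108 mg/L

BOD₅ = L₀(1 − e^(−5k_d)) ⇒ L₀ = BOD₅ / (1 − e^(−5×0.218))
= 71.7 / (1 − 0.3362) = 71.7 / 0.6638 = 108.0 mg/L.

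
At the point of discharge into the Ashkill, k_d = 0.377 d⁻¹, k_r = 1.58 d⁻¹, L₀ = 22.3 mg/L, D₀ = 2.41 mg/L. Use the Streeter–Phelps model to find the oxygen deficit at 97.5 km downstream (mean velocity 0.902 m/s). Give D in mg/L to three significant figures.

D ≈ 3.73 mg/L

Travel time t = x/v = 97.5 km / (0.902 m/s) = 97500 m / 0.902 m/s = 108100 s = 1.251 d.
k_d L₀/(k_r−k_d) = 0.377×22.3/(1.58−0.377) = 8.407/1.203 = 6.988 mg/L.
e^(−k_d t) = e^(−0.377×1.251) = 0.6240; e^(−k_r t) = e^(−1.58×1.251) = 0.1385.
D = 6.988 × (0.6240 − 0.1385) + 2.41 × 0.1385 = 3.392 + 0.3338 = 3.726 mg/L.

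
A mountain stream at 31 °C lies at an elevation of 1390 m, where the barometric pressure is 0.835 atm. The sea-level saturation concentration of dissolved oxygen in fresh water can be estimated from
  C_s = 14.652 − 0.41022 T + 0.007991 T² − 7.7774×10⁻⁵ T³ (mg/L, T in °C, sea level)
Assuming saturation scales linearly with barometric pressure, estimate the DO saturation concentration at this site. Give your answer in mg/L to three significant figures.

At sea level: C_s = 14.652 − 0.41022×31 + 0.007991×31² − 7.7774×10⁻⁵×31³ = 7.298 mg/L.
Pressure correction: C_s' = 7.298 × 0.835 = 6.093 mg/L.

C_s ≈ 6.09 mg/L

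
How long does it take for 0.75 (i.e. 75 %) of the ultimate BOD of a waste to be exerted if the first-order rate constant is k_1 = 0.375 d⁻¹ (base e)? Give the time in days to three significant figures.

t ≈ 3.70 d

y/L₀ = 1 − e^(−k_1 t) = 0.75 ⇒ e^(−k_1 t) = 0.250
t = −ln(0.250) / 0.375 = 1.386 / 0.375 = 3.697 d.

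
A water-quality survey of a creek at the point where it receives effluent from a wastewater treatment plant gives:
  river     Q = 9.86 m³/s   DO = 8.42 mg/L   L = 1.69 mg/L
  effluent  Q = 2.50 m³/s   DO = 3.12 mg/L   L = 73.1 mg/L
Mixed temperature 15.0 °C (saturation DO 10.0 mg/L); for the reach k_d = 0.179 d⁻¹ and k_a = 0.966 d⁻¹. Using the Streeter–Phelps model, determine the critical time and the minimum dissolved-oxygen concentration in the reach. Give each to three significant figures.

Mixed DO = (9.86×8.42 + 2.50×3.12)/(9.86+2.50) = 90.82/12.36 = 7.348 mg/L.
Mixed L₀ = (9.86×1.69 + 2.50×73.1)/(12.36) = 199.4/12.36 = 16.13 mg/L.
Initial deficit D₀ = C_s − DO₀ = 10.0 − 7.348 = 2.652 mg/L.
t_c = (1/0.7870) ln[(0.966/0.179)(1 − 2.652×0.7870/(0.179×16.13))] = 1.271 × ln(1.496) = 0.5122 d.
D_c = (0.179/0.966) × 16.13 × e^(−0.179×0.5122) = 0.1853 × 16.13 × 0.9124 = 2.728 mg/L.
Minimum DO = 10.0 − 2.728 = 7.272 mg/L.

t_c ≈ 0.512 d; minimum DO ≈ 7.27 mg/L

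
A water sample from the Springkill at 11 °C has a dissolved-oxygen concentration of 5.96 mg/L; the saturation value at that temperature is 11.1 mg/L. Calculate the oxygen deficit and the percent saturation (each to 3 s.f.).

D ≈ 5.14 mg/L; 53.7 % saturation

D = C_s − C = 11.1 − 5.96 = 5.14 mg/L.
% saturation = 5.96/11.1 × 100 = 53.7 %.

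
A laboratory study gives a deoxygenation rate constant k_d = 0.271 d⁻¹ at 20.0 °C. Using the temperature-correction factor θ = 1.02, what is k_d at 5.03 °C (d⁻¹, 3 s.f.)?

k_d(T₂) = k_d(T₁) · θ^(T₂−T₁) = 0.271 × 1.02^(5.03−20.0)
= 0.271 × 1.02^-15.0 = 0.271 × 0.7435 = 0.2015 d⁻¹.

k_d ≈ 0.201 d⁻¹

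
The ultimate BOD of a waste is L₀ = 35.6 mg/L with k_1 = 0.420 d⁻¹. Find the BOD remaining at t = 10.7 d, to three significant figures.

L ≈ 0.398 mg/L

L_t = L₀ e^(−k_1 t) = 35.6 × e^(−0.420×10.7) = 35.6 × 0.01118 = 0.3979 mg/L.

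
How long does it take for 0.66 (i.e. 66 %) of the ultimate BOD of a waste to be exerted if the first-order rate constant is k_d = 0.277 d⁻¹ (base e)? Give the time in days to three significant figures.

t ≈ 3.89 d

y/L₀ = 1 − e^(−k_d t) = 0.66 ⇒ e^(−k_d t) = 0.340
t = −ln(0.340) / 0.277 = 1.079 / 0.277 = 3.895 d.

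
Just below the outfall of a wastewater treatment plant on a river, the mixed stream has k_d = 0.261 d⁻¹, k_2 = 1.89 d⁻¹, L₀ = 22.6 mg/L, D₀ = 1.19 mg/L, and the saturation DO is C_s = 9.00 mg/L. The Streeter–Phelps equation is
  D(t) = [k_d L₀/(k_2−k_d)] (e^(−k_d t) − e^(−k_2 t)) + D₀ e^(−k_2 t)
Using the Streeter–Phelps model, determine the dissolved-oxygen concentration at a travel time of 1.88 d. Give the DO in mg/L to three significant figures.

k_d L₀/(k_2−k_d) = 0.261×22.6/(1.89−0.261) = 5.899/1.629 = 3.621 mg/L.
e^(−k_d t) = e^(−0.261×1.880) = 0.6122; e^(−k_2 t) = e^(−1.89×1.880) = 0.02863.
D = 3.621 × (0.6122 − 0.02863) + 1.19 × 0.02863 = 2.113 + 0.03407 = 2.147 mg/L.
DO = C_s − D = 9.00 − 2.147 = 6.853 mg/L.

DO ≈ 6.85 mg/L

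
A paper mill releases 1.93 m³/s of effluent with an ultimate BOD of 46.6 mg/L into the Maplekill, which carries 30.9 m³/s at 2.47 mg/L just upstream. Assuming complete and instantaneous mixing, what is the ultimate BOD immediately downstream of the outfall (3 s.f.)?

5.06 mg/L

Flow-weighted mixing: C = (Q_r C_r + Q_w C_w)/(Q_r + Q_w)
= (30.9×2.47 + 1.93×46.6)/(30.9 + 1.93) = 166.3/32.83 = 5.064 mg/L.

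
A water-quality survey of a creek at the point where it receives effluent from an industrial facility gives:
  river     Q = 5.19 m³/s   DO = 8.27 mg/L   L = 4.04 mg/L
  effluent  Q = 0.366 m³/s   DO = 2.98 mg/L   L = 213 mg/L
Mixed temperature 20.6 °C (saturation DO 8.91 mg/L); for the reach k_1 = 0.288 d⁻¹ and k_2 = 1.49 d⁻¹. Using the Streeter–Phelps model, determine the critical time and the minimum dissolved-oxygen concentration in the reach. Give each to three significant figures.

Mixed DO = (5.19×8.27 + 0.366×2.98)/(5.19+0.366) = 44.01/5.556 = 7.922 mg/L.
Mixed L₀ = (5.19×4.04 + 0.366×213)/(5.556) = 98.93/5.556 = 17.81 mg/L.
Initial deficit D₀ = C_s − DO₀ = 8.91 − 7.922 = 0.9885 mg/L.
t_c = (1/1.202) ln[(1.49/0.288)(1 − 0.9885×1.202/(0.288×17.81))] = 0.8319 × ln(3.975) = 1.148 d.
D_c = (0.288/1.49) × 17.81 × e^(−0.288×1.148) = 0.1933 × 17.81 × 0.7185 = 2.473 mg/L.
Minimum DO = 8.91 − 2.473 = 6.437 mg/L.

t_c ≈ 1.15 d; minimum DO ≈ 6.44 mg/L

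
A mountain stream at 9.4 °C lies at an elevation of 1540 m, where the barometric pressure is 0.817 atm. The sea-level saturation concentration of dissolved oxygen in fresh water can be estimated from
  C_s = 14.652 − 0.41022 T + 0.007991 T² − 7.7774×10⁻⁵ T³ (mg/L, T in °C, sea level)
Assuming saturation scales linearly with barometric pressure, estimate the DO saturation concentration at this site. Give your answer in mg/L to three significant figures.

At sea level: C_s = 14.652 − 0.41022×9.4 + 0.007991×9.4² − 7.7774×10⁻⁵×9.4³ = 11.44 mg/L.
Pressure correction: C_s' = 11.44 × 0.817 = 9.344 mg/L.

C_s ≈ 9.34 mg/L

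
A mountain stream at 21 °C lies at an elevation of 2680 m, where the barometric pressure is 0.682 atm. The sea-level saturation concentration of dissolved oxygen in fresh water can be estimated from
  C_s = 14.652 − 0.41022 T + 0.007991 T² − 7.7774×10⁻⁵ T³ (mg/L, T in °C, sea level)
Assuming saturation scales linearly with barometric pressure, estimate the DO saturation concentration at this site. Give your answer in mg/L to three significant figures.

C_s ≈ 6.03 mg/L

At sea level: C_s = 14.652 − 0.41022×21 + 0.007991×21² − 7.7774×10⁻⁵×21³ = 8.841 mg/L.
Pressure correction: C_s' = 8.841 × 0.682 = 6.030 mg/L.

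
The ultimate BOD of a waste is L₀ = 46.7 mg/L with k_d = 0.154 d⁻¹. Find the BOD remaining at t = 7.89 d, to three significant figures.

L ≈ 13.9 mg/L

L_t = L₀ e^(−k_d t) = 46.7 × e^(−0.154×7.89) = 46.7 × 0.2967 = 13.86 mg/L.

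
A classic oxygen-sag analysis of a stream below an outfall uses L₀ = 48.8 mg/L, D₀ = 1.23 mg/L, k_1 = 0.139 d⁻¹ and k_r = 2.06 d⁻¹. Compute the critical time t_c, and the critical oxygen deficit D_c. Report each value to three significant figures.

At the critical point dD/dt = 0, so k_1 L₀ e^(−k_1 t) = k_r D. Substituting D(t) from the Streeter–Phelps equation and solving for t gives
t_c = ln[(k_r/k_1)(1 − D₀(k_r−k_1)/(k_1 L₀))] / (k_r−k_1).
Here k_r−k_1 = 1.921 d⁻¹ and 1 − D₀(k_r−k_1)/(k_1 L₀) = 1 − 1.23×1.921/(0.139×48.8) = 0.6517, so
t_c = ln(14.82 × 0.6517) / 1.921 = 2.268 / 1.921 = 1.181 d.
D_c = (k_1/k_r) L₀ e^(−k_1 t_c) = (0.139/2.06) × 48.8 × e^(−0.139×1.181) = 0.06748 × 48.8 × 0.8487 = 2.794 mg/L.

t_c ≈ 1.18 d; D_c ≈ 2.79 mg/L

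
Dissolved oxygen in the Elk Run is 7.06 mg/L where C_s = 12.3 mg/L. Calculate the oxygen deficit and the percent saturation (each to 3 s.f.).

D ≈ 5.24 mg/L; 57.4 % saturation

D = C_s − C = 12.3 − 7.06 = 5.24 mg/L.
% saturation = 7.06/12.3 × 100 = 57.4 %.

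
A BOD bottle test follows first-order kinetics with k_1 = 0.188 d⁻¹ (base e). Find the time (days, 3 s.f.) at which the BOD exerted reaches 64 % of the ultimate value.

t ≈ 5.43 d

y/L₀ = 1 − e^(−k_1 t) = 0.64 ⇒ e^(−k_1 t) = 0.360
t = −ln(0.360) / 0.188 = 1.022 / 0.188 = 5.434 d.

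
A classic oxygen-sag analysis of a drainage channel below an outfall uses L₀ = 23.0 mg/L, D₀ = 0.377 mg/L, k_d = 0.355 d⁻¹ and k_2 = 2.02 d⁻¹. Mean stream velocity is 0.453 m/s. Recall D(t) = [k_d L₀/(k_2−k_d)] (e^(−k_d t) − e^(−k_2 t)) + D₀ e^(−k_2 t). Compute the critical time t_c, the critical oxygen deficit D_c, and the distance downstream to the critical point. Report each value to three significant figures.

t_c ≈ 0.996 d; D_c ≈ 2.84 mg/L; x_c ≈ 39.0 km

With k_2/k_d = 5.690 and 1 − D₀(k_2−k_d)/(k_d L₀) = 0.9231,
t_c = ln(5.690 × 0.9231) / (2.02 − 0.355) = ln(5.253) / 1.665 = 1.659/1.665 = 0.9962 d.
D_c = (k_d/k_2) L₀ e^(−k_d t_c) = (0.355/2.02) × 23.0 × e^(−0.355×0.9962) = 0.1757 × 23.0 × 0.7021 = 2.838 mg/L.
x_c = v t_c = 0.453 m/s × 0.9962 d × 86400 s/d = 38990 m ≈ 39.0 km.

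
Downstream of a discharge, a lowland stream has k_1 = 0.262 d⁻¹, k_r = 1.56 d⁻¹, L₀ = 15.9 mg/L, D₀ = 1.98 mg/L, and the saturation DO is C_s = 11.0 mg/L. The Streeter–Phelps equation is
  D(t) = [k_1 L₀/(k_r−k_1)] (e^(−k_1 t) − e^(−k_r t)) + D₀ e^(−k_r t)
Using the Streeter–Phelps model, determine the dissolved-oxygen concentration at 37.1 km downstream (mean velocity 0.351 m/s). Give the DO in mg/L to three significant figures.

Travel time t = x/v = 37.1 km / (0.351 m/s) = 37100 m / 0.351 m/s = 105700 s = 1.223 d.
k_1 L₀/(k_r−k_1) = 0.262×15.9/(1.56−0.262) = 4.166/1.298 = 3.209 mg/L.
e^(−k_1 t) = e^(−0.262×1.223) = 0.7258; e^(−k_r t) = e^(−1.56×1.223) = 0.1483.
D = 3.209 × (0.7258 − 0.1483) + 1.98 × 0.1483 = 1.853 + 0.2937 = 2.147 mg/L.
DO = C_s − D = 11.0 − 2.147 = 8.853 mg/L.

DO ≈ 8.85 mg/L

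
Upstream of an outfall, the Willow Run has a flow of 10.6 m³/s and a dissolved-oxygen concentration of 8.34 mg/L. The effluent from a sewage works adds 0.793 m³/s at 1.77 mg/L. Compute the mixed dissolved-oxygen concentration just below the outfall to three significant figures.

7.88 mg/L

Flow-weighted mixing: C = (Q_r C_r + Q_w C_w)/(Q_r + Q_w)
= (10.6×8.34 + 0.793×1.77)/(10.6 + 0.793) = 89.81/11.39 = 7.883 mg/L.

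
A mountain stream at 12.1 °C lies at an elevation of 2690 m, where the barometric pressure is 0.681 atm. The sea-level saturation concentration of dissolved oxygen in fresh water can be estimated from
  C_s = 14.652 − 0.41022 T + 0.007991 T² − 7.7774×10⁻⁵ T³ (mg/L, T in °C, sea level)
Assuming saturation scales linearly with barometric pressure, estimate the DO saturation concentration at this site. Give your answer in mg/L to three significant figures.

C_s ≈ 7.30 mg/L

At sea level: C_s = 14.652 − 0.41022×12.1 + 0.007991×12.1² − 7.7774×10⁻⁵×12.1³ = 10.72 mg/L.
Pressure correction: C_s' = 10.72 × 0.681 = 7.301 mg/L.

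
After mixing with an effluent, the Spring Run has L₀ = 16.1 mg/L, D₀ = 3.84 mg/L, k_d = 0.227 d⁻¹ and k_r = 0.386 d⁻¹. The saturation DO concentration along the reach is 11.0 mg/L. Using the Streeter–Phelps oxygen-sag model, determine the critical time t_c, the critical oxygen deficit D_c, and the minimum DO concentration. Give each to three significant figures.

t_c = [1/(k_r−k_d)] ln[(k_r/k_d)(1 − D₀(k_r−k_d)/(k_d L₀))]
= [1/(0.386−0.227)] ln[(0.386/0.227)(1 − 3.84×0.1590/(0.227×16.1))]
= (1/0.1590) ln[1.700 × 0.8329] = 6.289 × ln(1.416) = 6.289 × 0.3481 = 2.189 d.
L(t_c) = L₀ e^(−k_d t_c) = 16.1 × 0.6084 = 9.795 mg/L, and at the critical point k_r D_c = k_d L, so D_c = (0.227/0.386) × 9.795 = 5.760 mg/L.
Minimum DO = C_s − D_c = 11.0 − 5.760 = 5.240 mg/L.

t_c ≈ 2.19 d; D_c ≈ 5.76 mg/L; min DO ≈ 5.24 mg/L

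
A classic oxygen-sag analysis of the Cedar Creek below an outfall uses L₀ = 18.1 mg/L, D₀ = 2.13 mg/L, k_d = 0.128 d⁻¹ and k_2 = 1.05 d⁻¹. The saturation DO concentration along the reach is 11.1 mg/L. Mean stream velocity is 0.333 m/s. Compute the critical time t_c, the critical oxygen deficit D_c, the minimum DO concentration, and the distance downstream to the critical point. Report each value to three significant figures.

t_c = [1/(k_2−k_d)] ln[(k_2/k_d)(1 − D₀(k_2−k_d)/(k_d L₀))]
= [1/(1.05−0.128)] ln[(1.05/0.128)(1 − 2.13×0.9220/(0.128×18.1))]
= (1/0.9220) ln[8.203 × 0.1523] = 1.085 × ln(1.250) = 1.085 × 0.2229 = 0.2417 d.
D_c = (k_d/k_2) L₀ e^(−k_d t_c) = (0.128/1.05) × 18.1 × e^(−0.128×0.2417) = 0.1219 × 18.1 × 0.9695 = 2.139 mg/L.
Minimum DO = C_s − D_c = 11.1 − 2.139 = 8.961 mg/L.
x_c = v t_c = 0.333 m/s × 0.2417 d × 86400 s/d = 6955 m ≈ 6.95 km.

t_c ≈ 0.242 d; D_c ≈ 2.14 mg/L; min DO ≈ 8.96 mg/L; x_c ≈ 6.95 km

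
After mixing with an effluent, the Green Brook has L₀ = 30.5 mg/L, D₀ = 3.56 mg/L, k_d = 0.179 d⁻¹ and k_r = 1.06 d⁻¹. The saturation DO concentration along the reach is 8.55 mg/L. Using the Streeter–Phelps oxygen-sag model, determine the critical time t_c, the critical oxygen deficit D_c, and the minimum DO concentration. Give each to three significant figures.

t_c = [1/(k_r−k_d)] ln[(k_r/k_d)(1 − D₀(k_r−k_d)/(k_d L₀))]
= [1/(1.06−0.179)] ln[(1.06/0.179)(1 − 3.56×0.8810/(0.179×30.5))]
= (1/0.8810) ln[5.922 × 0.4255] = 1.135 × ln(2.520) = 1.135 × 0.9242 = 1.049 d.
D_c = (k_d/k_r) L₀ e^(−k_d t_c) = (0.179/1.06) × 30.5 × e^(−0.179×1.049) = 0.1689 × 30.5 × 0.8288 = 4.269 mg/L.
Minimum DO = C_s − D_c = 8.55 − 4.269 = 4.281 mg/L.

t_c ≈ 1.05 d; D_c ≈ 4.27 mg/L; min DO ≈ 4.28 mg/L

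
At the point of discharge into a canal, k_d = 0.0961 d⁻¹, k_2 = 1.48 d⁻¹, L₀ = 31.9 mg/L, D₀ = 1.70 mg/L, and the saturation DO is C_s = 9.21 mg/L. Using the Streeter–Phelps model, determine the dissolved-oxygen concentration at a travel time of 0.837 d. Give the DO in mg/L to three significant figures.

DO ≈ 7.32 mg/L

k_d L₀/(k_2−k_d) = 0.0961×31.9/(1.48−0.0961) = 3.066/1.384 = 2.215 mg/L.
e^(−k_d t) = e^(−0.0961×0.8370) = 0.9227; e^(−k_2 t) = e^(−1.48×0.8370) = 0.2897.
D = 2.215 × (0.9227 − 0.2897) + 1.70 × 0.2897 = 1.402 + 0.4926 = 1.895 mg/L.
DO = C_s − D = 9.21 − 1.895 = 7.315 mg/L.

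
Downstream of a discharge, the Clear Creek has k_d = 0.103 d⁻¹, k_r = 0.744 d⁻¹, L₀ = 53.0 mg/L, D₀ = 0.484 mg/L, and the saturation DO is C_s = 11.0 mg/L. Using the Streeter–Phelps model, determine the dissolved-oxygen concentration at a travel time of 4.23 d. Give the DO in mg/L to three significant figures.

k_d L₀/(k_r−k_d) = 0.103×53.0/(0.744−0.103) = 5.459/0.6410 = 8.516 mg/L.
e^(−k_d t) = e^(−0.103×4.230) = 0.6468; e^(−k_r t) = e^(−0.744×4.230) = 0.04298.
D = 8.516 × (0.6468 − 0.04298) + 0.484 × 0.04298 = 5.143 + 0.02080 = 5.163 mg/L.
DO = C_s − D = 11.0 − 5.163 = 5.837 mg/L.

DO ≈ 5.84 mg/L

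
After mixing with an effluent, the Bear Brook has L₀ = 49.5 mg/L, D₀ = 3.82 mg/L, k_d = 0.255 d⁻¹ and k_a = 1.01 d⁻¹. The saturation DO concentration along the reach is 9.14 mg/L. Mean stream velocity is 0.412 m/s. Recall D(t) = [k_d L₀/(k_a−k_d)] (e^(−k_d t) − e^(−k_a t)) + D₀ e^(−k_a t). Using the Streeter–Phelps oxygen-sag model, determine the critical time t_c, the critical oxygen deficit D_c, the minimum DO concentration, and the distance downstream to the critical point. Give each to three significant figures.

t_c = [1/(k_a−k_d)] ln[(k_a/k_d)(1 − D₀(k_a−k_d)/(k_d L₀))]
= [1/(1.01−0.255)] ln[(1.01/0.255)(1 − 3.82×0.7550/(0.255×49.5))]
= (1/0.7550) ln[3.961 × 0.7715] = 1.325 × ln(3.056) = 1.325 × 1.117 = 1.480 d.
D_c = (k_d/k_a) L₀ e^(−k_d t_c) = (0.255/1.01) × 49.5 × e^(−0.255×1.480) = 0.2525 × 49.5 × 0.6857 = 8.570 mg/L.
Minimum DO = C_s − D_c = 9.14 − 8.570 = 0.5701 mg/L.
x_c = v t_c = 0.412 m/s × 1.480 d × 86400 s/d = 52670 m ≈ 52.7 km.

t_c ≈ 1.48 d; D_c ≈ 8.57 mg/L; min DO ≈ 0.570 mg/L; x_c ≈ 52.7 km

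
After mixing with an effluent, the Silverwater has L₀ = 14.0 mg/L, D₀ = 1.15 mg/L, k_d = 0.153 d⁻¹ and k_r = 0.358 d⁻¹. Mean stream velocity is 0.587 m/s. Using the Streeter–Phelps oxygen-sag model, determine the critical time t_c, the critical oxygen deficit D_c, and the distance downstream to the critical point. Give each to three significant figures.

At the critical point dD/dt = 0, so k_d L₀ e^(−k_d t) = k_r D. Substituting D(t) from the Streeter–Phelps equation and solving for t gives
t_c = ln[(k_r/k_d)(1 − D₀(k_r−k_d)/(k_d L₀))] / (k_r−k_d).
Here k_r−k_d = 0.2050 d⁻¹ and 1 − D₀(k_r−k_d)/(k_d L₀) = 1 − 1.15×0.2050/(0.153×14.0) = 0.8899, so
t_c = ln(2.340 × 0.8899) / 0.2050 = 0.7335 / 0.2050 = 3.578 d.
D_c = (k_d/k_r) L₀ e^(−k_d t_c) = (0.153/0.358) × 14.0 × e^(−0.153×3.578) = 0.4274 × 14.0 × 0.5784 = 3.461 mg/L.
x_c = v t_c = 0.587 m/s × 3.578 d × 86400 s/d = 181500 m ≈ 181 km.

t_c ≈ 3.58 d; D_c ≈ 3.46 mg/L; x_c ≈ 181 km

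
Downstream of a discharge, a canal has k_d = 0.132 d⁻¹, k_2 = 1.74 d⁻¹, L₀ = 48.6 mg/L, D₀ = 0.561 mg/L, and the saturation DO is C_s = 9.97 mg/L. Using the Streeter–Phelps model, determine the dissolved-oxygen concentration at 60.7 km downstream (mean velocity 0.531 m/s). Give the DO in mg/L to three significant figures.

DO ≈ 6.96 mg/L

Travel time t = x/v = 60.7 km / (0.531 m/s) = 60700 m / 0.531 m/s = 114300 s = 1.323 d.
k_d L₀/(k_2−k_d) = 0.132×48.6/(1.74−0.132) = 6.415/1.608 = 3.990 mg/L.
e^(−k_d t) = e^(−0.132×1.323) = 0.8398; e^(−k_2 t) = e^(−1.74×1.323) = 0.1000.
D = 3.990 × (0.8398 − 0.1000) + 0.561 × 0.1000 = 2.951 + 0.05613 = 3.007 mg/L.
DO = C_s − D = 9.97 − 3.007 = 6.963 mg/L.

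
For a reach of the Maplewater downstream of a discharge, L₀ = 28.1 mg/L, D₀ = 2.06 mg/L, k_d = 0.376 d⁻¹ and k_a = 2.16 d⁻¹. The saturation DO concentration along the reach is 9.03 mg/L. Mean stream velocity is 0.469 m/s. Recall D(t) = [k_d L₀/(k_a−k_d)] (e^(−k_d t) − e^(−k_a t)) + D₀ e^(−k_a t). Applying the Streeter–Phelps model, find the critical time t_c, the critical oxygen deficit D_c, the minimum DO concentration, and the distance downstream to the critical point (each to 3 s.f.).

t_c = [1/(k_a−k_d)] ln[(k_a/k_d)(1 − D₀(k_a−k_d)/(k_d L₀))]
= [1/(2.16−0.376)] ln[(2.16/0.376)(1 − 2.06×1.784/(0.376×28.1))]
= (1/1.784) ln[5.745 × 0.6522] = 0.5605 × ln(3.747) = 0.5605 × 1.321 = 0.7404 d.
D_c = (k_d/k_a) L₀ e^(−k_d t_c) = (0.376/2.16) × 28.1 × e^(−0.376×0.7404) = 0.1741 × 28.1 × 0.7570 = 3.703 mg/L.
Minimum DO = C_s − D_c = 9.03 − 3.703 = 5.327 mg/L.
x_c = v t_c = 0.469 m/s × 0.7404 d × 86400 s/d = 30000 m ≈ 30.0 km.

t_c ≈ 0.740 d; D_c ≈ 3.70 mg/L; min DO ≈ 5.33 mg/L; x_c ≈ 30.0 km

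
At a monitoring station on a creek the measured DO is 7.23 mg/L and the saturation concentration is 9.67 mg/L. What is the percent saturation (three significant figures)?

74.8 % saturation

% saturation = C/C_s × 100 = 7.23/9.67 × 100 = 74.8 %.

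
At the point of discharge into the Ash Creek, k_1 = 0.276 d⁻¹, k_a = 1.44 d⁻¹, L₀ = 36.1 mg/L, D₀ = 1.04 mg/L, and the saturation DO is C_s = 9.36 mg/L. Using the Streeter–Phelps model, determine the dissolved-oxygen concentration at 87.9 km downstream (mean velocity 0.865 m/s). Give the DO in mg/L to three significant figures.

Travel time t = x/v = 87.9 km / (0.865 m/s) = 87900 m / 0.865 m/s = 101600 s = 1.176 d.
k_1 L₀/(k_a−k_1) = 0.276×36.1/(1.44−0.276) = 9.964/1.164 = 8.560 mg/L.
e^(−k_1 t) = e^(−0.276×1.176) = 0.7228; e^(−k_a t) = e^(−1.44×1.176) = 0.1838.
D = 8.560 × (0.7228 − 0.1838) + 1.04 × 0.1838 = 4.613 + 0.1912 = 4.805 mg/L.
DO = C_s − D = 9.36 − 4.805 = 4.555 mg/L.

DO ≈ 4.56 mg/L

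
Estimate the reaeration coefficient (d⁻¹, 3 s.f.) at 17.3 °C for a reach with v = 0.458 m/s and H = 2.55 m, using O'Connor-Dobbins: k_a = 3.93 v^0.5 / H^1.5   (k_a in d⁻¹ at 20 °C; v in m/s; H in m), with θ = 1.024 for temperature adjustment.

k_a(20) = 3.93 × 0.458^0.5 / 2.55^1.5 = 3.93 × 0.6768 / 4.072 = 0.6532 d⁻¹.
k_a(17.3) = 0.6532 × 1.024^(17.3−20) = 0.6532 × 0.9380 = 0.6126 d⁻¹.

k_a ≈ 0.613 d⁻¹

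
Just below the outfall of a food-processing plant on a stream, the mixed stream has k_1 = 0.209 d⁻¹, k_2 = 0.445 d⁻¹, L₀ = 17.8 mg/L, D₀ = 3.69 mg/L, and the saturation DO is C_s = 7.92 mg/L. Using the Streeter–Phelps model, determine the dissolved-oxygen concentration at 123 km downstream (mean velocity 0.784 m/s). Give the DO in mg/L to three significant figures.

Travel time t = x/v = 123 km / (0.784 m/s) = 123000 m / 0.784 m/s = 156900 s = 1.816 d.
k_1 L₀/(k_2−k_1) = 0.209×17.8/(0.445−0.209) = 3.720/0.2360 = 15.76 mg/L.
e^(−k_1 t) = e^(−0.209×1.816) = 0.6842; e^(−k_2 t) = e^(−0.445×1.816) = 0.4457.
D = 15.76 × (0.6842 − 0.4457) + 3.69 × 0.4457 = 3.759 + 1.645 = 5.404 mg/L.
DO = C_s − D = 7.92 − 5.404 = 2.516 mg/L.

DO ≈ 2.52 mg/L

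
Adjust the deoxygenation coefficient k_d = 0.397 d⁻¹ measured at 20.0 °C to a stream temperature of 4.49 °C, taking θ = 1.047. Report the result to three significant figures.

k_d(T₂) = k_d(T₁) · θ^(T₂−T₁) = 0.397 × 1.047^(4.49−20.0)
= 0.397 × 1.047^-15.5 = 0.397 × 0.4905 = 0.1947 d⁻¹.

k_d ≈ 0.195 d⁻¹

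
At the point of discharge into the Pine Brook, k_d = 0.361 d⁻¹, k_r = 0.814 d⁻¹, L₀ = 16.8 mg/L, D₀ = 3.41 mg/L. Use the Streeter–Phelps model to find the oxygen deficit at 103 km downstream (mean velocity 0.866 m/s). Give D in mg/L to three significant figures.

Travel time t = x/v = 103 km / (0.866 m/s) = 103000 m / 0.866 m/s = 118900 s = 1.377 d.
k_d L₀/(k_r−k_d) = 0.361×16.8/(0.814−0.361) = 6.065/0.4530 = 13.39 mg/L.
e^(−k_d t) = e^(−0.361×1.377) = 0.6084; e^(−k_r t) = e^(−0.814×1.377) = 0.3261.
D = 13.39 × (0.6084 − 0.3261) + 3.41 × 0.3261 = 3.779 + 1.112 = 4.891 mg/L.

D ≈ 4.89 mg/L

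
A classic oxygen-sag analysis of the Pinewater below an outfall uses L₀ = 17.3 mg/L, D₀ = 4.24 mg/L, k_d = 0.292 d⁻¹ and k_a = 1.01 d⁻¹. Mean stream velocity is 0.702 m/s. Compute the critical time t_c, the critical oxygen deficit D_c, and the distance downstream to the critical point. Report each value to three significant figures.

t_c ≈ 0.443 d; D_c ≈ 4.39 mg/L; x_c ≈ 26.9 km

With k_a/k_d = 3.459 and 1 − D₀(k_a−k_d)/(k_d L₀) = 0.3974,
t_c = ln(3.459 × 0.3974) / (1.01 − 0.292) = ln(1.374) / 0.7180 = 0.3180/0.7180 = 0.4429 d.
D_c = (k_d/k_a) L₀ e^(−k_d t_c) = (0.292/1.01) × 17.3 × e^(−0.292×0.4429) = 0.2891 × 17.3 × 0.8787 = 4.395 mg/L.
x_c = v t_c = 0.702 m/s × 0.4429 d × 86400 s/d = 26870 m ≈ 26.9 km.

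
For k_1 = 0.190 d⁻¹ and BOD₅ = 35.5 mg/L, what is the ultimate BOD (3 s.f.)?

BOD₅ = L₀(1 − e^(−5k_1)) ⇒ L₀ = BOD₅ / (1 − e^(−5×0.190))
= 35.5 / (1 − 0.3867) = 35.5 / 0.6133 = 57.89 mg/L.

L₀ ≈ 57.9 mg/L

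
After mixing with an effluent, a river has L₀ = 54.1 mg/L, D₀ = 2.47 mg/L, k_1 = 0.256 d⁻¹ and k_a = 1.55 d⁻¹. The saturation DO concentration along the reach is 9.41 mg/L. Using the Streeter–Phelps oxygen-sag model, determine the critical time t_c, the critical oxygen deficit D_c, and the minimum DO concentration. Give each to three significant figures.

At the critical point dD/dt = 0, so k_1 L₀ e^(−k_1 t) = k_a D. Substituting D(t) from the Streeter–Phelps equation and solving for t gives
t_c = ln[(k_a/k_1)(1 − D₀(k_a−k_1)/(k_1 L₀))] / (k_a−k_1).
Here k_a−k_1 = 1.294 d⁻¹ and 1 − D₀(k_a−k_1)/(k_1 L₀) = 1 − 2.47×1.294/(0.256×54.1) = 0.7692, so
t_c = ln(6.055 × 0.7692) / 1.294 = 1.538 / 1.294 = 1.189 d.
D_c = (k_1/k_a) L₀ e^(−k_1 t_c) = (0.256/1.55) × 54.1 × e^(−0.256×1.189) = 0.1652 × 54.1 × 0.7376 = 6.591 mg/L.
Minimum DO = C_s − D_c = 9.41 − 6.591 = 2.819 mg/L.

t_c ≈ 1.19 d; D_c ≈ 6.59 mg/L; min DO ≈ 2.82 mg/L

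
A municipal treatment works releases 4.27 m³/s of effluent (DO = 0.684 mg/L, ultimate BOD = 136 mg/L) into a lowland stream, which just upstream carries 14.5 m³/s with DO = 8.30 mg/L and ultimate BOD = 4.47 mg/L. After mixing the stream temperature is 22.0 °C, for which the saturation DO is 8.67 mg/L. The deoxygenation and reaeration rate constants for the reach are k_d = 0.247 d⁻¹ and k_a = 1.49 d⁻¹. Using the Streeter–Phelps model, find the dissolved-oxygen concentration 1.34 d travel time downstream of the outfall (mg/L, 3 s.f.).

Mixed DO = (14.5×8.30 + 4.27×0.684)/(14.5+4.27) = 123.3/18.77 = 6.567 mg/L.
Mixed L₀ = (14.5×4.47 + 4.27×136)/(18.77) = 645.5/18.77 = 34.39 mg/L.
Initial deficit D₀ = C_s − DO₀ = 8.67 − 6.567 = 2.103 mg/L.
D(1.34) = [0.247×34.39/(1.49−0.247)](e^(−0.247×1.34) − e^(−1.49×1.34)) + 2.103 e^(−1.49×1.34)
= 6.834 × (0.7182 − 0.1358) + 2.103 × 0.1358 = 4.266 mg/L.
DO = 8.67 − 4.266 = 4.404 mg/L.

DO ≈ 4.40 mg/L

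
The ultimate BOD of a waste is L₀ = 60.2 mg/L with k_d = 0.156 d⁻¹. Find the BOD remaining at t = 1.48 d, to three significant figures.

L_t = L₀ e^(−k_d t) = 60.2 × e^(−0.156×1.48) = 60.2 × 0.7938 = 47.79 mg/L.

L ≈ 47.8 mg/L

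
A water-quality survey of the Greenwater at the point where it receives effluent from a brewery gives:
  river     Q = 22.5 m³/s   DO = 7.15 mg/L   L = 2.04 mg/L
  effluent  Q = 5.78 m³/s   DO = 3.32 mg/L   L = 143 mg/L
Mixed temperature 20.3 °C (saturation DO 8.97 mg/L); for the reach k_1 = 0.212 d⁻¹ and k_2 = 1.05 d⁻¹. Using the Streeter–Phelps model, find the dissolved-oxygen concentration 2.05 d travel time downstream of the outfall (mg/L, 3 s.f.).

Mixed DO = (22.5×7.15 + 5.78×3.32)/(22.5+5.78) = 180.1/28.28 = 6.367 mg/L.
Mixed L₀ = (22.5×2.04 + 5.78×143)/(28.28) = 872.4/28.28 = 30.85 mg/L.
Initial deficit D₀ = C_s − DO₀ = 8.97 − 6.367 = 2.603 mg/L.
D(2.05) = [0.212×30.85/(1.05−0.212)](e^(−0.212×2.05) − e^(−1.05×2.05)) + 2.603 e^(−1.05×2.05)
= 7.805 × (0.6475 − 0.1162) + 2.603 × 0.1162 = 4.449 mg/L.
DO = 8.97 − 4.449 = 4.521 mg/L.

DO ≈ 4.52 mg/L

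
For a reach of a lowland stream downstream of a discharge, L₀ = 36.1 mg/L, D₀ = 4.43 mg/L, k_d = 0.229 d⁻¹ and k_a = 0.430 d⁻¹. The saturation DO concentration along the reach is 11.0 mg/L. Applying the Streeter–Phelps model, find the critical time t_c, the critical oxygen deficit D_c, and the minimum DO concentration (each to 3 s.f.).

t_c ≈ 2.57 d; D_c ≈ 10.7 mg/L; min DO ≈ 0.321 mg/L

At the critical point dD/dt = 0, so k_d L₀ e^(−k_d t) = k_a D. Substituting D(t) from the Streeter–Phelps equation and solving for t gives
t_c = ln[(k_a/k_d)(1 − D₀(k_a−k_d)/(k_d L₀))] / (k_a−k_d).
Here k_a−k_d = 0.2010 d⁻¹ and 1 − D₀(k_a−k_d)/(k_d L₀) = 1 − 4.43×0.2010/(0.229×36.1) = 0.8923, so
t_c = ln(1.878 × 0.8923) / 0.2010 = 0.5161 / 0.2010 = 2.568 d.
L(t_c) = L₀ e^(−k_d t_c) = 36.1 × 0.5554 = 20.05 mg/L, and at the critical point k_a D_c = k_d L, so D_c = (0.229/0.430) × 20.05 = 10.68 mg/L.
Minimum DO = C_s − D_c = 11.0 − 10.68 = 0.3215 mg/L.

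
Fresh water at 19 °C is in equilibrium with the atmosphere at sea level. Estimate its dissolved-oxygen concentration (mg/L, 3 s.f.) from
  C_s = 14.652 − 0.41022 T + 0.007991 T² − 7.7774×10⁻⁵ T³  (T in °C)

C_s = 14.652 − 0.41022×19 + 0.007991×19² − 7.7774×10⁻⁵×19³ = 9.209 mg/L.

C_s ≈ 9.21 mg/L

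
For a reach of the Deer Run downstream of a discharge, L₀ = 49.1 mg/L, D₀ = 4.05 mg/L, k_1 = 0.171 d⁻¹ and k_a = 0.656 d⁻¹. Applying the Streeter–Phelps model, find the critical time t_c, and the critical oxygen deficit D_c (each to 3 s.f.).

With k_a/k_1 = 3.836 and 1 − D₀(k_a−k_1)/(k_1 L₀) = 0.7661,
t_c = ln(3.836 × 0.7661) / (0.656 − 0.171) = ln(2.939) / 0.4850 = 1.078/0.4850 = 2.223 d.
D_c = (k_1/k_a) L₀ e^(−k_1 t_c) = (0.171/0.656) × 49.1 × e^(−0.171×2.223) = 0.2607 × 49.1 × 0.6838 = 8.752 mg/L.

t_c ≈ 2.22 d; D_c ≈ 8.75 mg/L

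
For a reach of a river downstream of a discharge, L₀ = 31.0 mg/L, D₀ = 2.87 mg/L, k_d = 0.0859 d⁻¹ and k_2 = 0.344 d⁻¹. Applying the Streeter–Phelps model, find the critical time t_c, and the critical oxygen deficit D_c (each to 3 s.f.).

At the critical point dD/dt = 0, so k_d L₀ e^(−k_d t) = k_2 D. Substituting D(t) from the Streeter–Phelps equation and solving for t gives
t_c = ln[(k_2/k_d)(1 − D₀(k_2−k_d)/(k_d L₀))] / (k_2−k_d).
Here k_2−k_d = 0.2581 d⁻¹ and 1 − D₀(k_2−k_d)/(k_d L₀) = 1 − 2.87×0.2581/(0.0859×31.0) = 0.7218, so
t_c = ln(4.005 × 0.7218) / 0.2581 = 1.061 / 0.2581 = 4.113 d.
L(t_c) = L₀ e^(−k_d t_c) = 31.0 × 0.7024 = 21.77 mg/L, and at the critical point k_2 D_c = k_d L, so D_c = (0.0859/0.344) × 21.77 = 5.437 mg/L.

t_c ≈ 4.11 d; D_c ≈ 5.44 mg/L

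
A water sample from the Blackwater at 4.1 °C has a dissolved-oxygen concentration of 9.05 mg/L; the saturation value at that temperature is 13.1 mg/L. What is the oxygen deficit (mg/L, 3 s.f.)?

D = C_s − C = 13.1 − 9.05 = 4.05 mg/L.

D ≈ 4.05 mg/L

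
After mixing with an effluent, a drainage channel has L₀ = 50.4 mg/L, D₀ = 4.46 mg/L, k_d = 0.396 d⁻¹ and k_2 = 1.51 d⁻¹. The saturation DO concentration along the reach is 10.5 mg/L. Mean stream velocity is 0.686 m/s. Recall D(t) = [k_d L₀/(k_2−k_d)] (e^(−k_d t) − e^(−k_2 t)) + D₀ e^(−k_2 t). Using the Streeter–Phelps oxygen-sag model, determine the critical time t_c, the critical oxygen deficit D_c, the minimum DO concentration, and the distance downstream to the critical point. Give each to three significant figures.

t_c ≈ 0.945 d; D_c ≈ 9.09 mg/L; min DO ≈ 1.41 mg/L; x_c ≈ 56.0 km

At the critical point dD/dt = 0, so k_d L₀ e^(−k_d t) = k_2 D. Substituting D(t) from the Streeter–Phelps equation and solving for t gives
t_c = ln[(k_2/k_d)(1 − D₀(k_2−k_d)/(k_d L₀))] / (k_2−k_d).
Here k_2−k_d = 1.114 d⁻¹ and 1 − D₀(k_2−k_d)/(k_d L₀) = 1 − 4.46×1.114/(0.396×50.4) = 0.7511, so
t_c = ln(3.813 × 0.7511) / 1.114 = 1.052 / 1.114 = 0.9445 d.
D_c = (k_d/k_2) L₀ e^(−k_d t_c) = (0.396/1.51) × 50.4 × e^(−0.396×0.9445) = 0.2623 × 50.4 × 0.6880 = 9.093 mg/L.
Minimum DO = C_s − D_c = 10.5 − 9.093 = 1.407 mg/L.
x_c = v t_c = 0.686 m/s × 0.9445 d × 86400 s/d = 55980 m ≈ 56.0 km.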